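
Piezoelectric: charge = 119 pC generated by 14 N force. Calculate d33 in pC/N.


d33 = 119 / 14 = 8.5 pC/N

8.5


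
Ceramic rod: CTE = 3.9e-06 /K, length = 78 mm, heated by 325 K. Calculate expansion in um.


dL = 3.9e-06 * 78 * 325 * 1000 = 98.865 um

98.865


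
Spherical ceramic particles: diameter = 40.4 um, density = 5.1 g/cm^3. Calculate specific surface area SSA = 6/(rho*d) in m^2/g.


SSA = 6 / (5.1 * 40.4) = 0.029 m^2/g

0.029


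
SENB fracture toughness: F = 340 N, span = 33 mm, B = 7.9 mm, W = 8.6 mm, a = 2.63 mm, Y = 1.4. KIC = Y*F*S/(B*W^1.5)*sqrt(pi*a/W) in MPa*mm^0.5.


KIC = 1.4*340*33/(7.9*8.6^1.5)*sqrt(pi*2.63/8.6) = 77.28

77.28


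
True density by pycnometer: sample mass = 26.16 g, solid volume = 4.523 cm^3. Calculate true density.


TD = 26.16 / 4.523 = 5.784 g/cm^3

5.784


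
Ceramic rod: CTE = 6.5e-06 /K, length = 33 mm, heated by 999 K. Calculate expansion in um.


dL = 6.5e-06 * 33 * 999 * 1000 = 214.286 um

214.286


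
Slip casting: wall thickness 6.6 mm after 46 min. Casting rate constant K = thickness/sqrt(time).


K = 6.6 / sqrt(46) = 6.6 / 6.7823 = 0.973 mm/min^0.5

0.973


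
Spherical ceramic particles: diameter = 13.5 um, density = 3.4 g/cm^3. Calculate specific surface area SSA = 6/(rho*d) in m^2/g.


SSA = 6 / (3.4 * 13.5) = 0.131 m^2/g

0.131


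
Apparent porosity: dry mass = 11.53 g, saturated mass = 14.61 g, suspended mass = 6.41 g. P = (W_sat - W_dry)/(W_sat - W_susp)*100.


P = (14.61 - 11.53) / (14.61 - 6.41) * 100 = 3.08 / 8.2 * 100 = 37.6%

37.6


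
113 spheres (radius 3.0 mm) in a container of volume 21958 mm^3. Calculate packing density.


V_sphere = 4/3*pi*3.0^3 = 113.0973 mm^3
Total V = 113*113.0973 = 12779.9949 mm^3
PD = 12779.9949 / 21958 = 0.582

0.582


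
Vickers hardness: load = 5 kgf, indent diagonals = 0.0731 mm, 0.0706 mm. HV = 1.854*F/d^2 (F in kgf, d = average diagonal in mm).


d_avg = (0.0731+0.0706)/2 = 0.07185 mm
HV = 1.854*5/0.07185^2 = 1796

1796


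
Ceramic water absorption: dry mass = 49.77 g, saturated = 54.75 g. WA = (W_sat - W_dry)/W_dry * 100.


WA = (54.75 - 49.77) / 49.77 * 100 = 10.01%

10.01


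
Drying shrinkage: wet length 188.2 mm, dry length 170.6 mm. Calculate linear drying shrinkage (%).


DS = (188.2 - 170.6) / 188.2 * 100 = 9.35%

9.35


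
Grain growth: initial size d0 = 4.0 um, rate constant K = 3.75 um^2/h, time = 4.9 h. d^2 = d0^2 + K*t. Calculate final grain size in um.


d^2 = 4.0^2 + 3.75*4.9 = 34.375
d = sqrt(34.375) = 5.86 um

5.86


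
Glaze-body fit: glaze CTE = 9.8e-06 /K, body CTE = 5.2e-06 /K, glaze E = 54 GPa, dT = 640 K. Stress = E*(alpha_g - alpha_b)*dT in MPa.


Stress = 54*1000*(9.8e-06 - 5.2e-06)*640 = 159.0 MPa

159.0


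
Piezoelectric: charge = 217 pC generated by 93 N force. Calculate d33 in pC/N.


d33 = 217 / 93 = 2.3 pC/N

2.3


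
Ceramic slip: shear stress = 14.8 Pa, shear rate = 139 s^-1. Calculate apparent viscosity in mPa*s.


eta = tau/gamma * 1000 = 14.8/139 * 1000 = 106.5 mPa*s

106.5


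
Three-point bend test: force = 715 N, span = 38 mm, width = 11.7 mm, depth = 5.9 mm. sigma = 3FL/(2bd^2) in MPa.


sigma = 3*715*38/(2*11.7*5.9^2) = 100.1 MPa

100.1


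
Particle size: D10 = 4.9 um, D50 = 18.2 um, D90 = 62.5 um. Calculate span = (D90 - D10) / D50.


Span = (62.5 - 4.9) / 18.2 = 57.6 / 18.2 = 3.165

3.165


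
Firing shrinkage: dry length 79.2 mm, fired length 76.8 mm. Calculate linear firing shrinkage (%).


FS = (79.2 - 76.8) / 79.2 * 100 = 3.03%

3.03


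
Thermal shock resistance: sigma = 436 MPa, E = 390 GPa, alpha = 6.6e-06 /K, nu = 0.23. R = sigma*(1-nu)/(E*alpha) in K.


R = 436*(1-0.23)/(390*1000*6.6e-06) = 130 K

130


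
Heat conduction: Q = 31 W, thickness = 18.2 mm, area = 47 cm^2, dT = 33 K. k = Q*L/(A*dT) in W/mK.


k = 31*18.2/1000/(47/10000*33) = 3.64 W/mK

3.64


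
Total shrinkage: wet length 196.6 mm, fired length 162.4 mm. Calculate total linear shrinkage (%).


TS = (196.6 - 162.4) / 196.6 * 100 = 17.4%

17.4


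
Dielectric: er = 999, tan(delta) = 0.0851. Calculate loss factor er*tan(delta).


Loss = 999 * 0.0851 = 85.015

85.015


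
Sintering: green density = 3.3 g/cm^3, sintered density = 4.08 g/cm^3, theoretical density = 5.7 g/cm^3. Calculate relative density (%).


Relative = 4.08 / 5.7 * 100 = 71.6%

71.6


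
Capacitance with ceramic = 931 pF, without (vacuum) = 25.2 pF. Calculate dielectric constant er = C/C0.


er = 931 / 25.2 = 36.94

36.94


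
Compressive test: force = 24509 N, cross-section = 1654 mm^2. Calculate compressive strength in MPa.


CS = 24509 / 1654 = 14.8 MPa

14.8


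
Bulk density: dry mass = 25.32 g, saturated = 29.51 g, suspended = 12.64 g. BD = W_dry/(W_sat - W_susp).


BD = 25.32 / (29.51 - 12.64) = 25.32 / 16.87 = 1.501 g/cm^3

1.501


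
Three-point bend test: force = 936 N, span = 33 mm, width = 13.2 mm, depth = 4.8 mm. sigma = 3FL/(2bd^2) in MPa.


sigma = 3*936*33/(2*13.2*4.8^2) = 152.3 MPa

152.3


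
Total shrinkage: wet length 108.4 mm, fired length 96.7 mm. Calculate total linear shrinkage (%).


TS = (108.4 - 96.7) / 108.4 * 100 = 10.79%

10.79


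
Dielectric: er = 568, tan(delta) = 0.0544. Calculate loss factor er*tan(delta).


Loss = 568 * 0.0544 = 30.899

30.899


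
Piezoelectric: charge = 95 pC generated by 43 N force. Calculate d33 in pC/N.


d33 = 95 / 43 = 2.2 pC/N

2.2


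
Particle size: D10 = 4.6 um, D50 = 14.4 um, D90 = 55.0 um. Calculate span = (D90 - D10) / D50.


Span = (55.0 - 4.6) / 14.4 = 50.4 / 14.4 = 3.5

3.5


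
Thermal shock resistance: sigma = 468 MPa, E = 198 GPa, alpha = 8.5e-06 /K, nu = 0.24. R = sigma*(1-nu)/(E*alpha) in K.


R = 468*(1-0.24)/(198*1000*8.5e-06) = 211 K

211


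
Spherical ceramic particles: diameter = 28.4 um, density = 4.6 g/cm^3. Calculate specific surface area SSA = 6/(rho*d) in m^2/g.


SSA = 6 / (4.6 * 28.4) = 0.046 m^2/g

0.046


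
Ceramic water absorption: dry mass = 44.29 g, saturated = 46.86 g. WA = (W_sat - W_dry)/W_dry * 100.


WA = (46.86 - 44.29) / 44.29 * 100 = 5.8%

5.8


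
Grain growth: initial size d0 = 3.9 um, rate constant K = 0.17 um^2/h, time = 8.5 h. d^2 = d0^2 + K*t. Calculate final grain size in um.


d^2 = 3.9^2 + 0.17*8.5 = 16.655
d = sqrt(16.655) = 4.08 um

4.08


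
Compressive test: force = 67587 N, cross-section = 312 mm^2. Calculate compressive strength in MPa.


CS = 67587 / 312 = 216.6 MPa

216.6


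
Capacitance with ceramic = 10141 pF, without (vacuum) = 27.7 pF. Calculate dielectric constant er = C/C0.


er = 10141 / 27.7 = 366.1

366.1


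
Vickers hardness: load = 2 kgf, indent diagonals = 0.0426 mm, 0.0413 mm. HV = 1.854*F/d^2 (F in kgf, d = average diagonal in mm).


d_avg = (0.0426+0.0413)/2 = 0.04195 mm
HV = 1.854*2/0.04195^2 = 2107

2107


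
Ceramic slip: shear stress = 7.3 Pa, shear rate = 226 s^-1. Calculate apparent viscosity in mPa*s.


eta = tau/gamma * 1000 = 7.3/226 * 1000 = 32.3 mPa*s

32.3


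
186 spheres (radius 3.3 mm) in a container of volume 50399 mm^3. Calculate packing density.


V_sphere = 4/3*pi*3.3^3 = 150.5326 mm^3
Total V = 186*150.5326 = 27999.0636 mm^3
PD = 27999.0636 / 50399 = 0.556

0.556


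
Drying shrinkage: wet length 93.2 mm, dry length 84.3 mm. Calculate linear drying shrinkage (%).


DS = (93.2 - 84.3) / 93.2 * 100 = 9.55%

9.55


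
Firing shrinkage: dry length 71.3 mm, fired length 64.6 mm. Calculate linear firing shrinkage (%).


FS = (71.3 - 64.6) / 71.3 * 100 = 9.4%

9.4


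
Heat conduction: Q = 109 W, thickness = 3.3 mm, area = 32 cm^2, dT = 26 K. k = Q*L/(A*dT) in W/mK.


k = 109*3.3/1000/(32/10000*26) = 4.32 W/mK

4.32


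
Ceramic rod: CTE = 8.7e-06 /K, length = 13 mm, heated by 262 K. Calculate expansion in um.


dL = 8.7e-06 * 13 * 262 * 1000 = 29.632 um

29.632


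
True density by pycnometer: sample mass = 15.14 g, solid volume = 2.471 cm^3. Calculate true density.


TD = 15.14 / 2.471 = 6.127 g/cm^3

6.127


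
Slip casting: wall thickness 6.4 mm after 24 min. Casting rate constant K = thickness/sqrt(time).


K = 6.4 / sqrt(24) = 6.4 / 4.899 = 1.306 mm/min^0.5

1.306


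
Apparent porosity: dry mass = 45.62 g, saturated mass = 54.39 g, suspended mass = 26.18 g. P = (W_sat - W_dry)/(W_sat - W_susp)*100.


P = (54.39 - 45.62) / (54.39 - 26.18) * 100 = 8.77 / 28.21 * 100 = 31.1%

31.1


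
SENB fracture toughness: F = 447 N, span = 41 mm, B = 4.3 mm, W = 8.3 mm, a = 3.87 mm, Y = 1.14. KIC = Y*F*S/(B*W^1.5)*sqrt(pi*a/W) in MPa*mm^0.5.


KIC = 1.14*447*41/(4.3*8.3^1.5)*sqrt(pi*3.87/8.3) = 245.92

245.92


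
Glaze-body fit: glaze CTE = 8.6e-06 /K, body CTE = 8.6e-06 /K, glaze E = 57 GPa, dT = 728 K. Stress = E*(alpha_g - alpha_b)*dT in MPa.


Stress = 57*1000*(8.6e-06 - 8.6e-06)*728 = 0.0 MPa

0.0


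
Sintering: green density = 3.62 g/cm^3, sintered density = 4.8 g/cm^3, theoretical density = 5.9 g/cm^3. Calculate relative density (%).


Relative = 4.8 / 5.9 * 100 = 81.4%

81.4


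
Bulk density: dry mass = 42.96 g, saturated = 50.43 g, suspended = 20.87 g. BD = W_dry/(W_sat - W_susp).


BD = 42.96 / (50.43 - 20.87) = 42.96 / 29.56 = 1.453 g/cm^3

1.453


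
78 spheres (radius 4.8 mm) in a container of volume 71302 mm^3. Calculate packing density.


V_sphere = 4/3*pi*4.8^3 = 463.2467 mm^3
Total V = 78*463.2467 = 36133.2426 mm^3
PD = 36133.2426 / 71302 = 0.507

0.507


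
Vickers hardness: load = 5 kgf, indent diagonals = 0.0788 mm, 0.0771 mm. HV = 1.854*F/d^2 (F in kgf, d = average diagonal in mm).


d_avg = (0.0788+0.0771)/2 = 0.07795 mm
HV = 1.854*5/0.07795^2 = 1526

1526


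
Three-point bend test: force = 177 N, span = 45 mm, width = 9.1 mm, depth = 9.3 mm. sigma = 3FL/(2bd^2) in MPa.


sigma = 3*177*45/(2*9.1*9.3^2) = 15.2 MPa

15.2


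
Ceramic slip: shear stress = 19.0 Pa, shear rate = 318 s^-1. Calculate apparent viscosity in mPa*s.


eta = tau/gamma * 1000 = 19.0/318 * 1000 = 59.7 mPa*s

59.7


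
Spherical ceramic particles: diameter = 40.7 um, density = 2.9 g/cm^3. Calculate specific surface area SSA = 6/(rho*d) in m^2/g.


SSA = 6 / (2.9 * 40.7) = 0.051 m^2/g

0.051


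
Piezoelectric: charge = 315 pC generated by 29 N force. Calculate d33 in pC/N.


d33 = 315 / 29 = 10.9 pC/N

10.9


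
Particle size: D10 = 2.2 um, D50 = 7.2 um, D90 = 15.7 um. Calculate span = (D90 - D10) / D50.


Span = (15.7 - 2.2) / 7.2 = 13.5 / 7.2 = 1.875

1.875


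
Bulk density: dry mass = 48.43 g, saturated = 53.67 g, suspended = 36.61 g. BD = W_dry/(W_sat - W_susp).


BD = 48.43 / (53.67 - 36.61) = 48.43 / 17.06 = 2.839 g/cm^3

2.839


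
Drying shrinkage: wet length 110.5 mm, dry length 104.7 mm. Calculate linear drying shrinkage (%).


DS = (110.5 - 104.7) / 110.5 * 100 = 5.25%

5.25


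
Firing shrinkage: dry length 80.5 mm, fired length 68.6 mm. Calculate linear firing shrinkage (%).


FS = (80.5 - 68.6) / 80.5 * 100 = 14.78%

14.78


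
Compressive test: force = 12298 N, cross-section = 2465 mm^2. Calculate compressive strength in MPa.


CS = 12298 / 2465 = 5.0 MPa

5.0


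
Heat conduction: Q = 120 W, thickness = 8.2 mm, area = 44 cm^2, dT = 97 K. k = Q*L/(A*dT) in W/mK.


k = 120*8.2/1000/(44/10000*97) = 2.31 W/mK

2.31


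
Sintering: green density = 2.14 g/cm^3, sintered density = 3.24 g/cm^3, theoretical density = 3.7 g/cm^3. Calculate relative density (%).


Relative = 3.24 / 3.7 * 100 = 87.6%

87.6


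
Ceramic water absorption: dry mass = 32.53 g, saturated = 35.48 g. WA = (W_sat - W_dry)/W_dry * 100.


WA = (35.48 - 32.53) / 32.53 * 100 = 9.07%

9.07


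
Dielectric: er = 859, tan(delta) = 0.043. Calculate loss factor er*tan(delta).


Loss = 859 * 0.043 = 36.937

36.937


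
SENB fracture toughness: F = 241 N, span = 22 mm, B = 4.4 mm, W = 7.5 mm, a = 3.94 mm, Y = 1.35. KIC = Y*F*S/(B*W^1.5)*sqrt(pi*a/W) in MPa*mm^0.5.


KIC = 1.35*241*22/(4.4*7.5^1.5)*sqrt(pi*3.94/7.5) = 101.75

101.75


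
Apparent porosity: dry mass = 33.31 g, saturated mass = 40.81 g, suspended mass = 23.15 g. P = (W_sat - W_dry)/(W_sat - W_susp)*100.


P = (40.81 - 33.31) / (40.81 - 23.15) * 100 = 7.5 / 17.66 * 100 = 42.5%

42.5


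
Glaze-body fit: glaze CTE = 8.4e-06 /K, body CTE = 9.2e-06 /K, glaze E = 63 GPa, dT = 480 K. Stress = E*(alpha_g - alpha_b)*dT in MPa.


Stress = 63*1000*(8.4e-06 - 9.2e-06)*480 = -24.2 MPa

-24.2


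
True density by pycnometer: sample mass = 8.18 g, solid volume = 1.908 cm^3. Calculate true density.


TD = 8.18 / 1.908 = 4.287 g/cm^3

4.287


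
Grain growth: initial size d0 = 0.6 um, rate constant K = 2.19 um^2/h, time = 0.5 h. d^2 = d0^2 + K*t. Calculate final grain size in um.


d^2 = 0.6^2 + 2.19*0.5 = 1.455
d = sqrt(1.455) = 1.21 um

1.21


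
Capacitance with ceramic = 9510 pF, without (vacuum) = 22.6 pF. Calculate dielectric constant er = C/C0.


er = 9510 / 22.6 = 420.8

420.8


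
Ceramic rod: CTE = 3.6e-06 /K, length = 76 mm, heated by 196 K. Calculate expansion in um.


dL = 3.6e-06 * 76 * 196 * 1000 = 53.626 um

53.626


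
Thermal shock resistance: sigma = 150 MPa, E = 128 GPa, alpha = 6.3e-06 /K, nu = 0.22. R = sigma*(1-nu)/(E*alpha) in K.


R = 150*(1-0.22)/(128*1000*6.3e-06) = 145 K

145


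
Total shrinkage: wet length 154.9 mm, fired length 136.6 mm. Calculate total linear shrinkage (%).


TS = (154.9 - 136.6) / 154.9 * 100 = 11.81%

11.81


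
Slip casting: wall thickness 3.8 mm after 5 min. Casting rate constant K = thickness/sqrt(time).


K = 3.8 / sqrt(5) = 3.8 / 2.2361 = 1.699 mm/min^0.5

1.699


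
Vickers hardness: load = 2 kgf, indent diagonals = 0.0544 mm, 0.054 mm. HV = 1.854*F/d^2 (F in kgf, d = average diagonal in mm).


d_avg = (0.0544+0.054)/2 = 0.0542 mm
HV = 1.854*2/0.0542^2 = 1262

1262


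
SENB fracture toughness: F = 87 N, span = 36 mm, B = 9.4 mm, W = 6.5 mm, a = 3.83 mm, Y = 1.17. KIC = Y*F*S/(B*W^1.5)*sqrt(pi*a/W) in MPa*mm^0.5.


KIC = 1.17*87*36/(9.4*6.5^1.5)*sqrt(pi*3.83/6.5) = 32.01

32.01


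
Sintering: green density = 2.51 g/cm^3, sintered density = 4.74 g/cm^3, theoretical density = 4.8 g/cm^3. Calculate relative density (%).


Relative = 4.74 / 4.8 * 100 = 98.8%

98.8


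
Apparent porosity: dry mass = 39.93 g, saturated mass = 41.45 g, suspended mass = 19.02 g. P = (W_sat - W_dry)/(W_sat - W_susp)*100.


P = (41.45 - 39.93) / (41.45 - 19.02) * 100 = 1.52 / 22.43 * 100 = 6.8%

6.8


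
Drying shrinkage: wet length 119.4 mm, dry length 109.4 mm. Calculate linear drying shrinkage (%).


DS = (119.4 - 109.4) / 119.4 * 100 = 8.38%

8.38


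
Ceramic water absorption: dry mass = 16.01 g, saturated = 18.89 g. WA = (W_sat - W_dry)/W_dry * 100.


WA = (18.89 - 16.01) / 16.01 * 100 = 17.99%

17.99


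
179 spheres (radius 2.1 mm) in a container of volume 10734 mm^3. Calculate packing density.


V_sphere = 4/3*pi*2.1^3 = 38.7924 mm^3
Total V = 179*38.7924 = 6943.8396 mm^3
PD = 6943.8396 / 10734 = 0.647

0.647


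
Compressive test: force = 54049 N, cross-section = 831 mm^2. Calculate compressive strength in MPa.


CS = 54049 / 831 = 65.0 MPa

65.0


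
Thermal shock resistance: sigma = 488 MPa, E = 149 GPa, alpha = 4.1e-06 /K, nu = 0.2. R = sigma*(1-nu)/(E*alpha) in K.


R = 488*(1-0.2)/(149*1000*4.1e-06) = 639 K

639


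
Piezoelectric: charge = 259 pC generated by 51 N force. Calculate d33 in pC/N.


d33 = 259 / 51 = 5.1 pC/N

5.1


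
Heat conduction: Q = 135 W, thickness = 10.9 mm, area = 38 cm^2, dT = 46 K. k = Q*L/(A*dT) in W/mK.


k = 135*10.9/1000/(38/10000*46) = 8.42 W/mK

8.42


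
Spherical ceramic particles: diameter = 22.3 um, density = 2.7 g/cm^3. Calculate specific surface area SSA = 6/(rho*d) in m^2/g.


SSA = 6 / (2.7 * 22.3) = 0.1 m^2/g

0.1


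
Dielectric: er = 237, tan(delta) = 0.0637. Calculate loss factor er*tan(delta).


Loss = 237 * 0.0637 = 15.097

15.097


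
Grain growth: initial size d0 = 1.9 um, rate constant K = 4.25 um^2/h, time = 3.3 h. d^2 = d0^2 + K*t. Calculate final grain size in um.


d^2 = 1.9^2 + 4.25*3.3 = 17.635
d = sqrt(17.635) = 4.2 um

4.2


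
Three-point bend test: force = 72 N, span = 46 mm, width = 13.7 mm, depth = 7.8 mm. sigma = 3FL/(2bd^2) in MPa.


sigma = 3*72*46/(2*13.7*7.8^2) = 6.0 MPa

6.0


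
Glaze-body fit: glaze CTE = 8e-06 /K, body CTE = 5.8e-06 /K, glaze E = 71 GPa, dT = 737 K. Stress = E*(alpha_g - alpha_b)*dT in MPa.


Stress = 71*1000*(8e-06 - 5.8e-06)*737 = 115.1 MPa

115.1


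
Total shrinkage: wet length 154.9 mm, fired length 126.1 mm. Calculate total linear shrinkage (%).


TS = (154.9 - 126.1) / 154.9 * 100 = 18.59%

18.59


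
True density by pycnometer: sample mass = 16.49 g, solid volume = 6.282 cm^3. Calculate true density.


TD = 16.49 / 6.282 = 2.625 g/cm^3

2.625


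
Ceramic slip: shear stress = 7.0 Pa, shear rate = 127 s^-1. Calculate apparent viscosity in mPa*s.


eta = tau/gamma * 1000 = 7.0/127 * 1000 = 55.1 mPa*s

55.1


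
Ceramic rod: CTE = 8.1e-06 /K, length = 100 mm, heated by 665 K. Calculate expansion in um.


dL = 8.1e-06 * 100 * 665 * 1000 = 538.65 um

538.65


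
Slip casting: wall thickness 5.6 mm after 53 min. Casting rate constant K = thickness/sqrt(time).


K = 5.6 / sqrt(53) = 5.6 / 7.2801 = 0.769 mm/min^0.5

0.769


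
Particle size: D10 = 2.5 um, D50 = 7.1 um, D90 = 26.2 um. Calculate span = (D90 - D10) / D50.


Span = (26.2 - 2.5) / 7.1 = 23.7 / 7.1 = 3.338

3.338


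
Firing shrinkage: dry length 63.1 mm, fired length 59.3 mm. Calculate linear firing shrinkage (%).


FS = (63.1 - 59.3) / 63.1 * 100 = 6.02%

6.02


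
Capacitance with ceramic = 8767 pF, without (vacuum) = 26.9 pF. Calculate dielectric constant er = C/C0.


er = 8767 / 26.9 = 325.91

325.91


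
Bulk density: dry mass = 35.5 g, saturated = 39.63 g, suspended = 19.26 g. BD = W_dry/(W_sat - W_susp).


BD = 35.5 / (39.63 - 19.26) = 35.5 / 20.37 = 1.743 g/cm^3

1.743


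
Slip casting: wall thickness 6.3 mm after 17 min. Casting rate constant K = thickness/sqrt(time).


K = 6.3 / sqrt(17) = 6.3 / 4.1231 = 1.528 mm/min^0.5

1.528


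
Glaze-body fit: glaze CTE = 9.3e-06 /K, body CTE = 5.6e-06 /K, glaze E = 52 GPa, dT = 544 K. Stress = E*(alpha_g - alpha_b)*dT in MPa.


Stress = 52*1000*(9.3e-06 - 5.6e-06)*544 = 104.7 MPa

104.7


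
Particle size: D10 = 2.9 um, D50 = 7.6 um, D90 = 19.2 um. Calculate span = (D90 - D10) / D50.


Span = (19.2 - 2.9) / 7.6 = 16.3 / 7.6 = 2.145

2.145


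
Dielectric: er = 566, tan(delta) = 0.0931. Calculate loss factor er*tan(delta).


Loss = 566 * 0.0931 = 52.695

52.695


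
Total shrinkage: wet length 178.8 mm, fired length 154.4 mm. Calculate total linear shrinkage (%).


TS = (178.8 - 154.4) / 178.8 * 100 = 13.65%

13.65


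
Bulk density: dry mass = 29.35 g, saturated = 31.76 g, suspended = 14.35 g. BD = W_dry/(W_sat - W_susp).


BD = 29.35 / (31.76 - 14.35) = 29.35 / 17.41 = 1.686 g/cm^3

1.686


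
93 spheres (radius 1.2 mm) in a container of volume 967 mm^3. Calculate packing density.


V_sphere = 4/3*pi*1.2^3 = 7.2382 mm^3
Total V = 93*7.2382 = 673.1526 mm^3
PD = 673.1526 / 967 = 0.696

0.696


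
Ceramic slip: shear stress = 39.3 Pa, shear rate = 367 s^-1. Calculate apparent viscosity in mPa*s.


eta = tau/gamma * 1000 = 39.3/367 * 1000 = 107.1 mPa*s

107.1


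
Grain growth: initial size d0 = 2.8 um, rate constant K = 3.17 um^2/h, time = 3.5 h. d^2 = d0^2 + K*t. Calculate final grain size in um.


d^2 = 2.8^2 + 3.17*3.5 = 18.935
d = sqrt(18.935) = 4.35 um

4.35


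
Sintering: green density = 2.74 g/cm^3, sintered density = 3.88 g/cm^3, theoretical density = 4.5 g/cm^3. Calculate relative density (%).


Relative = 3.88 / 4.5 * 100 = 86.2%

86.2


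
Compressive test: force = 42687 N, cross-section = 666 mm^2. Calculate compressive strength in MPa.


CS = 42687 / 666 = 64.1 MPa

64.1


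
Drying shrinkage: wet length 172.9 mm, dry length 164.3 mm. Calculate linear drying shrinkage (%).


DS = (172.9 - 164.3) / 172.9 * 100 = 4.97%

4.97


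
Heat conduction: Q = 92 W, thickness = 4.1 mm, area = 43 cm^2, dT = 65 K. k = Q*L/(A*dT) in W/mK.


k = 92*4.1/1000/(43/10000*65) = 1.35 W/mK

1.35


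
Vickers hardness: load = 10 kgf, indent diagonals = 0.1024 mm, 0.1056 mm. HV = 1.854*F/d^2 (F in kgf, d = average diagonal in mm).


d_avg = (0.1024+0.1056)/2 = 0.104 mm
HV = 1.854*10/0.104^2 = 1714

1714


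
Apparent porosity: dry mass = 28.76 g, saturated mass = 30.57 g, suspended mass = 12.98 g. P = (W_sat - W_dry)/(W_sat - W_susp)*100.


P = (30.57 - 28.76) / (30.57 - 12.98) * 100 = 1.81 / 17.59 * 100 = 10.3%

10.3


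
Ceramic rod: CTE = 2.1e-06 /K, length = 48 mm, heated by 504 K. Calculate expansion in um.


dL = 2.1e-06 * 48 * 504 * 1000 = 50.803 um

50.803


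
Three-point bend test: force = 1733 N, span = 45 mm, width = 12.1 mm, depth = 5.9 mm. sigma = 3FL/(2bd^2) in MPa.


sigma = 3*1733*45/(2*12.1*5.9^2) = 277.7 MPa

277.7


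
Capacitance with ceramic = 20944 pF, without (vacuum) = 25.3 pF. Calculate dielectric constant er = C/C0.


er = 20944 / 25.3 = 827.83

827.83


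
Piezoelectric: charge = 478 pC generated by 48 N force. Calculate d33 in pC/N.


d33 = 478 / 48 = 10.0 pC/N

10.0


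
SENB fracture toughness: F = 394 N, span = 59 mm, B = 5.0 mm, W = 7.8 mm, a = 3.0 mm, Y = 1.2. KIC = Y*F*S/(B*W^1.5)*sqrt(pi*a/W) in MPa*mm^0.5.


KIC = 1.2*394*59/(5.0*7.8^1.5)*sqrt(pi*3.0/7.8) = 281.52

281.52


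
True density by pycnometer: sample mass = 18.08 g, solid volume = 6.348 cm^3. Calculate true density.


TD = 18.08 / 6.348 = 2.848 g/cm^3

2.848


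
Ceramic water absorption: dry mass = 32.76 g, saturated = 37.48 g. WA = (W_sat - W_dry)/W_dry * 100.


WA = (37.48 - 32.76) / 32.76 * 100 = 14.41%

14.41


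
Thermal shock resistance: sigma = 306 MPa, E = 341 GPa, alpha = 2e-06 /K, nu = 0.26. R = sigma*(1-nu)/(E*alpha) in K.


R = 306*(1-0.26)/(341*1000*2e-06) = 332 K

332


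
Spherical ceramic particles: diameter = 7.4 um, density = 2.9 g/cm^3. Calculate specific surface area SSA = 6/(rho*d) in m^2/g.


SSA = 6 / (2.9 * 7.4) = 0.28 m^2/g

0.28


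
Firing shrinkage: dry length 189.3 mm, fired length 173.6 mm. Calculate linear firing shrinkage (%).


FS = (189.3 - 173.6) / 189.3 * 100 = 8.29%

8.29


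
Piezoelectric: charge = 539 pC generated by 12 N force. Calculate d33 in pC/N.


d33 = 539 / 12 = 44.9 pC/N

44.9


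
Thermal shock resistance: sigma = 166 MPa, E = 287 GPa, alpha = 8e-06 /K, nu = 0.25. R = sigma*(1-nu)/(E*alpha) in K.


R = 166*(1-0.25)/(287*1000*8e-06) = 54 K

54


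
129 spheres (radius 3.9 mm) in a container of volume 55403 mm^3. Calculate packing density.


V_sphere = 4/3*pi*3.9^3 = 248.4748 mm^3
Total V = 129*248.4748 = 32053.2492 mm^3
PD = 32053.2492 / 55403 = 0.579

0.579


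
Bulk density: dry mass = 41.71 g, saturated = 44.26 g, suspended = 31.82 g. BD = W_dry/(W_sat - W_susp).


BD = 41.71 / (44.26 - 31.82) = 41.71 / 12.44 = 3.353 g/cm^3

3.353


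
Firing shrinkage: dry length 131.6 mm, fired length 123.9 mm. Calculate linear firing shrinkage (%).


FS = (131.6 - 123.9) / 131.6 * 100 = 5.85%

5.85


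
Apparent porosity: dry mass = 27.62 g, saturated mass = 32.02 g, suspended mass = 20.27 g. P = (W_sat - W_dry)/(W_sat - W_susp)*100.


P = (32.02 - 27.62) / (32.02 - 20.27) * 100 = 4.4 / 11.75 * 100 = 37.4%

37.4


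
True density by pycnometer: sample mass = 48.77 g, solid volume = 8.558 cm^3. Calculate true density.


TD = 48.77 / 8.558 = 5.699 g/cm^3

5.699


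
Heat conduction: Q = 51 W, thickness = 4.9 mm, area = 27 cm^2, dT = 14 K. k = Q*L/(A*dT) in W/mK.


k = 51*4.9/1000/(27/10000*14) = 6.61 W/mK

6.61


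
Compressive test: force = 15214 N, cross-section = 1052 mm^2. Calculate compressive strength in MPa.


CS = 15214 / 1052 = 14.5 MPa

14.5


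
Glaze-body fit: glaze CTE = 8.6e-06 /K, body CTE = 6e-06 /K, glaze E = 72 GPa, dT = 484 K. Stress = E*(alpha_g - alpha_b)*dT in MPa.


Stress = 72*1000*(8.6e-06 - 6e-06)*484 = 90.6 MPa

90.6


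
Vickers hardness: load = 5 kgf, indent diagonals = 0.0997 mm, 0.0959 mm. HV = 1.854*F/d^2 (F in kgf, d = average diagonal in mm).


d_avg = (0.0997+0.0959)/2 = 0.0978 mm
HV = 1.854*5/0.0978^2 = 969

969


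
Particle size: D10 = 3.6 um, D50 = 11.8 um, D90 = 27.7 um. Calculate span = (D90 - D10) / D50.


Span = (27.7 - 3.6) / 11.8 = 24.1 / 11.8 = 2.042

2.042


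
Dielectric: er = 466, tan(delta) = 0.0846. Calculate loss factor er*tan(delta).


Loss = 466 * 0.0846 = 39.424

39.424


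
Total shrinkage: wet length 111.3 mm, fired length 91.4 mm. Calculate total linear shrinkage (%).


TS = (111.3 - 91.4) / 111.3 * 100 = 17.88%

17.88


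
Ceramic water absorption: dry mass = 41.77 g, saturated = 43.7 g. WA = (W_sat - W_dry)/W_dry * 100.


WA = (43.7 - 41.77) / 41.77 * 100 = 4.62%

4.62


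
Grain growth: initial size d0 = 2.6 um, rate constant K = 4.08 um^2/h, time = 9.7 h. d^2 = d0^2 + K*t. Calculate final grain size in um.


d^2 = 2.6^2 + 4.08*9.7 = 46.336
d = sqrt(46.336) = 6.81 um

6.81


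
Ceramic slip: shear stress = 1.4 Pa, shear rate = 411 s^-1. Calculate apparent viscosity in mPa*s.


eta = tau/gamma * 1000 = 1.4/411 * 1000 = 3.4 mPa*s

3.4


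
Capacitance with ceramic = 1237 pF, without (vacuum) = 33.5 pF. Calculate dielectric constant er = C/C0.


er = 1237 / 33.5 = 36.93

36.93


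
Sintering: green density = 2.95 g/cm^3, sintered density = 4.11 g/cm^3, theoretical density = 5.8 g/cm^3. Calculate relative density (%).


Relative = 4.11 / 5.8 * 100 = 70.9%

70.9


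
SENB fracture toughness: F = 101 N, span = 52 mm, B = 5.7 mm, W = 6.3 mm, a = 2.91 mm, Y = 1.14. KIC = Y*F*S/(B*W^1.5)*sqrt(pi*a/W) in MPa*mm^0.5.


KIC = 1.14*101*52/(5.7*6.3^1.5)*sqrt(pi*2.91/6.3) = 80.02

80.02


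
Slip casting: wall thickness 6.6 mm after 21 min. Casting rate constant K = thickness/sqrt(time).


K = 6.6 / sqrt(21) = 6.6 / 4.5826 = 1.44 mm/min^0.5

1.44


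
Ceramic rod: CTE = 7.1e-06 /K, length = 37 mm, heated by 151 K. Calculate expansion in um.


dL = 7.1e-06 * 37 * 151 * 1000 = 39.668 um

39.668


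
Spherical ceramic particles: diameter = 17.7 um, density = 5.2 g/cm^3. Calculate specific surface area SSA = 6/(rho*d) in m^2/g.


SSA = 6 / (5.2 * 17.7) = 0.065 m^2/g

0.065


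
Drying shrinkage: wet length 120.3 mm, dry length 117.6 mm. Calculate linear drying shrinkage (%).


DS = (120.3 - 117.6) / 120.3 * 100 = 2.24%

2.24


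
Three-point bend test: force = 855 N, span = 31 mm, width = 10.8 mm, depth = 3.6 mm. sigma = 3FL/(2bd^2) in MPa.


sigma = 3*855*31/(2*10.8*3.6^2) = 284.0 MPa

284.0


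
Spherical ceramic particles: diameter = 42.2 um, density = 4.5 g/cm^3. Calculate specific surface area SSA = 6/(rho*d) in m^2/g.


SSA = 6 / (4.5 * 42.2) = 0.032 m^2/g

0.032


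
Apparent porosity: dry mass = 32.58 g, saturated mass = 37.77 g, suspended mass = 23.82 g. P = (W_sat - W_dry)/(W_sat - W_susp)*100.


P = (37.77 - 32.58) / (37.77 - 23.82) * 100 = 5.19 / 13.95 * 100 = 37.2%

37.2


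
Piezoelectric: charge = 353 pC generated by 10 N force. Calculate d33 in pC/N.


d33 = 353 / 10 = 35.3 pC/N

35.3


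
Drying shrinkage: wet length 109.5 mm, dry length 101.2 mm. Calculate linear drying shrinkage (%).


DS = (109.5 - 101.2) / 109.5 * 100 = 7.58%

7.58


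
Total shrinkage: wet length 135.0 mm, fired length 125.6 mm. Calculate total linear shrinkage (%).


TS = (135.0 - 125.6) / 135.0 * 100 = 6.96%

6.96


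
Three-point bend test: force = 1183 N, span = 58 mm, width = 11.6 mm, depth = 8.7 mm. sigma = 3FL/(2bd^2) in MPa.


sigma = 3*1183*58/(2*11.6*8.7^2) = 117.2 MPa

117.2


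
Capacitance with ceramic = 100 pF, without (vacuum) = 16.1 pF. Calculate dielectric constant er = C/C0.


er = 100 / 16.1 = 6.21

6.21


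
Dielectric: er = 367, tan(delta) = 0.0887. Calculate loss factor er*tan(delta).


Loss = 367 * 0.0887 = 32.553

32.553


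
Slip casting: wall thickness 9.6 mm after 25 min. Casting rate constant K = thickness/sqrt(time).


K = 9.6 / sqrt(25) = 9.6 / 5.0 = 1.92 mm/min^0.5

1.92


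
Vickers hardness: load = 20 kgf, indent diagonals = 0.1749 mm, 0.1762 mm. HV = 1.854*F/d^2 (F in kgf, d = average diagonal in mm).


d_avg = (0.1749+0.1762)/2 = 0.17555 mm
HV = 1.854*20/0.17555^2 = 1203

1203


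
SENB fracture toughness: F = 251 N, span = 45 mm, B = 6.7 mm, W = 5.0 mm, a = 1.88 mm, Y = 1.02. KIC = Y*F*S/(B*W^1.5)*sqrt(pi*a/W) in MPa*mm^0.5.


KIC = 1.02*251*45/(6.7*5.0^1.5)*sqrt(pi*1.88/5.0) = 167.16

167.16


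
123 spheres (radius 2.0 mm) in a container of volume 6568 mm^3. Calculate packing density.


V_sphere = 4/3*pi*2.0^3 = 33.5103 mm^3
Total V = 123*33.5103 = 4121.7669 mm^3
PD = 4121.7669 / 6568 = 0.628

0.628


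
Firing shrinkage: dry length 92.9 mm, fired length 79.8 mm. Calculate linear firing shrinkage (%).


FS = (92.9 - 79.8) / 92.9 * 100 = 14.1%

14.1


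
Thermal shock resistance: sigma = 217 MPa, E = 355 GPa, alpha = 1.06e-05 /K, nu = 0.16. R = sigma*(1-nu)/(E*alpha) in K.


R = 217*(1-0.16)/(355*1000*1.06e-05) = 48 K

48


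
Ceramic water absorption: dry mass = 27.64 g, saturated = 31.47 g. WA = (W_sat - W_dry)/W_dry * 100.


WA = (31.47 - 27.64) / 27.64 * 100 = 13.86%

13.86


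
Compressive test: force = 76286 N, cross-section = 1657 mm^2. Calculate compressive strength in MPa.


CS = 76286 / 1657 = 46.0 MPa

46.0


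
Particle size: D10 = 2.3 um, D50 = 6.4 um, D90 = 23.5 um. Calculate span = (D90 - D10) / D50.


Span = (23.5 - 2.3) / 6.4 = 21.2 / 6.4 = 3.313

3.313


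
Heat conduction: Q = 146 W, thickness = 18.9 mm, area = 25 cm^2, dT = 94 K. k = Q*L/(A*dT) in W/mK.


k = 146*18.9/1000/(25/10000*94) = 11.74 W/mK

11.74


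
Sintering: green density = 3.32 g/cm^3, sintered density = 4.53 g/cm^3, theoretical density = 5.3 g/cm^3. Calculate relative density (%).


Relative = 4.53 / 5.3 * 100 = 85.5%

85.5


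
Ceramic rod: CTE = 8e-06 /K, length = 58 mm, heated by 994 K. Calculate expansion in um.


dL = 8e-06 * 58 * 994 * 1000 = 461.216 um

461.216


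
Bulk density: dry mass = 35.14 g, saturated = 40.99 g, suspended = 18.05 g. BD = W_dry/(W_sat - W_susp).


BD = 35.14 / (40.99 - 18.05) = 35.14 / 22.94 = 1.532 g/cm^3

1.532


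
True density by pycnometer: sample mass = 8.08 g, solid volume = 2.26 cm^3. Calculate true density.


TD = 8.08 / 2.26 = 3.575 g/cm^3

3.575


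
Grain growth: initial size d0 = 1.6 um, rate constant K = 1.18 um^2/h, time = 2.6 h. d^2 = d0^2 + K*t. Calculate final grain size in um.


d^2 = 1.6^2 + 1.18*2.6 = 5.628
d = sqrt(5.628) = 2.37 um

2.37


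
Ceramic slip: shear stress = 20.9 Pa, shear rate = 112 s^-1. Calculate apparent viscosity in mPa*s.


eta = tau/gamma * 1000 = 20.9/112 * 1000 = 186.6 mPa*s

186.6


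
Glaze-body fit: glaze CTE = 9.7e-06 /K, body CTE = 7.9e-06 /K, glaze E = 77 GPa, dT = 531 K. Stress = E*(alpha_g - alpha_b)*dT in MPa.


Stress = 77*1000*(9.7e-06 - 7.9e-06)*531 = 73.6 MPa

73.6


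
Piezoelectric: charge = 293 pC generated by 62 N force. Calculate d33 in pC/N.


d33 = 293 / 62 = 4.7 pC/N

4.7


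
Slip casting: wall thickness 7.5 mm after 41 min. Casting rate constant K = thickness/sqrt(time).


K = 7.5 / sqrt(41) = 7.5 / 6.4031 = 1.171 mm/min^0.5

1.171


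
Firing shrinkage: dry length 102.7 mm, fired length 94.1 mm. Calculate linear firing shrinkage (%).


FS = (102.7 - 94.1) / 102.7 * 100 = 8.37%

8.37


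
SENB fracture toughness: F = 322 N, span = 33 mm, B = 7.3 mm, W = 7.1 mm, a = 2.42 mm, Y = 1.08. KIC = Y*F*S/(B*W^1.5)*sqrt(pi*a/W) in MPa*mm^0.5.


KIC = 1.08*322*33/(7.3*7.1^1.5)*sqrt(pi*2.42/7.1) = 85.99

85.99


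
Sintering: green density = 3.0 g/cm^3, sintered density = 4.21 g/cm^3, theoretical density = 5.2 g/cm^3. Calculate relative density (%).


Relative = 4.21 / 5.2 * 100 = 81.0%

81.0


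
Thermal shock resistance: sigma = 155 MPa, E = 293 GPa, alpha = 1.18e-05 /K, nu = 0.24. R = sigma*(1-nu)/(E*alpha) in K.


R = 155*(1-0.24)/(293*1000*1.18e-05) = 34 K

34


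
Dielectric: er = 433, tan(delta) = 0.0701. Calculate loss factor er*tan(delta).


Loss = 433 * 0.0701 = 30.353

30.353


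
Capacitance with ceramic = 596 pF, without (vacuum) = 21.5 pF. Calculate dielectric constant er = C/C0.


er = 596 / 21.5 = 27.72

27.72


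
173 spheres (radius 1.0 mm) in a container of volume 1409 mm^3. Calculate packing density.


V_sphere = 4/3*pi*1.0^3 = 4.1888 mm^3
Total V = 173*4.1888 = 724.6624 mm^3
PD = 724.6624 / 1409 = 0.514

0.514


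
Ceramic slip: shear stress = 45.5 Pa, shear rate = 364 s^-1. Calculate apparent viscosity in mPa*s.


eta = tau/gamma * 1000 = 45.5/364 * 1000 = 125.0 mPa*s

125.0


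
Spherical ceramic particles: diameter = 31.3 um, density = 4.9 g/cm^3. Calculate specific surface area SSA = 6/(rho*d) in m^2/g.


SSA = 6 / (4.9 * 31.3) = 0.039 m^2/g

0.039


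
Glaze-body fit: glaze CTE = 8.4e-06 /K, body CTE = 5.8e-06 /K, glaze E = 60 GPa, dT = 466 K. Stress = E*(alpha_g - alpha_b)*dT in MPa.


Stress = 60*1000*(8.4e-06 - 5.8e-06)*466 = 72.7 MPa

72.7


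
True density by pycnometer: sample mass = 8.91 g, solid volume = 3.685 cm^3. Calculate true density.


TD = 8.91 / 3.685 = 2.418 g/cm^3

2.418


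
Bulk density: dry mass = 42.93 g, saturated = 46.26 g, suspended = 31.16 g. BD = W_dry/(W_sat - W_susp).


BD = 42.93 / (46.26 - 31.16) = 42.93 / 15.1 = 2.843 g/cm^3

2.843


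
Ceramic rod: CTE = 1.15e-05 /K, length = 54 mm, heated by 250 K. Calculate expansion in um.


dL = 1.15e-05 * 54 * 250 * 1000 = 155.25 um

155.25


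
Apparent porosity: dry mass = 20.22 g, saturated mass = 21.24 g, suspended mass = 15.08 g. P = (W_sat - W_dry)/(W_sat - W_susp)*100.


P = (21.24 - 20.22) / (21.24 - 15.08) * 100 = 1.02 / 6.16 * 100 = 16.6%

16.6


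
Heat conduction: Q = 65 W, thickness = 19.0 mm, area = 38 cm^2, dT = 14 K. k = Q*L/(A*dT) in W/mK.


k = 65*19.0/1000/(38/10000*14) = 23.21 W/mK

23.21


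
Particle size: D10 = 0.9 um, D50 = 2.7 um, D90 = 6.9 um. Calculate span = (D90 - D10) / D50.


Span = (6.9 - 0.9) / 2.7 = 6.0 / 2.7 = 2.222

2.222


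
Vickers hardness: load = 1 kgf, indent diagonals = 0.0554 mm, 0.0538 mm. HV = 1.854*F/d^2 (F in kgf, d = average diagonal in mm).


d_avg = (0.0554+0.0538)/2 = 0.0546 mm
HV = 1.854*1/0.0546^2 = 622

622


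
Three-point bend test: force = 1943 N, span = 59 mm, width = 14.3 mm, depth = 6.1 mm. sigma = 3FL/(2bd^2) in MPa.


sigma = 3*1943*59/(2*14.3*6.1^2) = 323.2 MPa

323.2


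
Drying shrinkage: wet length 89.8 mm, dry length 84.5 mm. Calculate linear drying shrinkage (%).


DS = (89.8 - 84.5) / 89.8 * 100 = 5.9%

5.9


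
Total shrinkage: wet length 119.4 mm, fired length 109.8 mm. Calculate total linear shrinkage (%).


TS = (119.4 - 109.8) / 119.4 * 100 = 8.04%

8.04


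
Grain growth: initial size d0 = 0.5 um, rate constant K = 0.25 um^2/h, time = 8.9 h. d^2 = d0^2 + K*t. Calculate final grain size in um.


d^2 = 0.5^2 + 0.25*8.9 = 2.475
d = sqrt(2.475) = 1.57 um

1.57


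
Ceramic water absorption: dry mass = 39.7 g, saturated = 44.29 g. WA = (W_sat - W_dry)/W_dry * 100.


WA = (44.29 - 39.7) / 39.7 * 100 = 11.56%

11.56


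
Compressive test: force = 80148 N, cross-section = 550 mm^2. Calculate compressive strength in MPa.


CS = 80148 / 550 = 145.7 MPa

145.7


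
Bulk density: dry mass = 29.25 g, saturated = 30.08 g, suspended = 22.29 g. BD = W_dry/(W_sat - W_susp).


BD = 29.25 / (30.08 - 22.29) = 29.25 / 7.79 = 3.755 g/cm^3

3.755


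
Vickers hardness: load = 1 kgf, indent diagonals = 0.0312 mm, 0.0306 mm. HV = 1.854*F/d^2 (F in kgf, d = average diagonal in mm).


d_avg = (0.0312+0.0306)/2 = 0.0309 mm
HV = 1.854*1/0.0309^2 = 1942

1942


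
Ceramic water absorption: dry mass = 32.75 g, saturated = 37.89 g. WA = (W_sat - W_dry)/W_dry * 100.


WA = (37.89 - 32.75) / 32.75 * 100 = 15.69%

15.69


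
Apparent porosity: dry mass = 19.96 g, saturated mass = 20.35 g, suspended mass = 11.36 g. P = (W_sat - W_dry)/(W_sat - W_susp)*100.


P = (20.35 - 19.96) / (20.35 - 11.36) * 100 = 0.39 / 8.99 * 100 = 4.3%

4.3


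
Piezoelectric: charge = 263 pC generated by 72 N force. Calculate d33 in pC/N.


d33 = 263 / 72 = 3.7 pC/N

3.7


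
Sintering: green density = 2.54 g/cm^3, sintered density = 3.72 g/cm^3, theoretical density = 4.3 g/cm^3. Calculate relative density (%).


Relative = 3.72 / 4.3 * 100 = 86.5%

86.5


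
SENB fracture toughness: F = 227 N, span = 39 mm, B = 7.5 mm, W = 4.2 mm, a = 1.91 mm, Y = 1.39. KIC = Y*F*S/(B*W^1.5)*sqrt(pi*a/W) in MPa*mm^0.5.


KIC = 1.39*227*39/(7.5*4.2^1.5)*sqrt(pi*1.91/4.2) = 227.84

227.84


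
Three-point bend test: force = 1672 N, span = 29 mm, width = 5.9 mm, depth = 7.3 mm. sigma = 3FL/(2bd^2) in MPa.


sigma = 3*1672*29/(2*5.9*7.3^2) = 231.3 MPa

231.3


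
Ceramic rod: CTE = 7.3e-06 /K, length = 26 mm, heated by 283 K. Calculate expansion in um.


dL = 7.3e-06 * 26 * 283 * 1000 = 53.713 um

53.713


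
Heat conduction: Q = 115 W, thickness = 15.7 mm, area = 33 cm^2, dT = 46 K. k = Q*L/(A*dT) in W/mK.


k = 115*15.7/1000/(33/10000*46) = 11.89 W/mK

11.89


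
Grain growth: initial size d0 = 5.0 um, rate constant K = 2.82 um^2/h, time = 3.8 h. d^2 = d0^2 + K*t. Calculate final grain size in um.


d^2 = 5.0^2 + 2.82*3.8 = 35.716
d = sqrt(35.716) = 5.98 um

5.98


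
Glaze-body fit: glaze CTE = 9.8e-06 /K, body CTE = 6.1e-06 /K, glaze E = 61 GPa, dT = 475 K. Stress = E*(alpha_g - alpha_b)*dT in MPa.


Stress = 61*1000*(9.8e-06 - 6.1e-06)*475 = 107.2 MPa

107.2


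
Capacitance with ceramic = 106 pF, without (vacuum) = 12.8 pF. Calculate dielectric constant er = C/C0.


er = 106 / 12.8 = 8.28

8.28


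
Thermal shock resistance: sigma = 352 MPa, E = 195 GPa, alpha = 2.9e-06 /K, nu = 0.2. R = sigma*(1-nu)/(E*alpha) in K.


R = 352*(1-0.2)/(195*1000*2.9e-06) = 498 K

498


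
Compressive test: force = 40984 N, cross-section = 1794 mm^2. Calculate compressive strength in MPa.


CS = 40984 / 1794 = 22.8 MPa

22.8


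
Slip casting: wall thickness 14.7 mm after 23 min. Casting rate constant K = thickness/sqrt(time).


K = 14.7 / sqrt(23) = 14.7 / 4.7958 = 3.065 mm/min^0.5

3.065


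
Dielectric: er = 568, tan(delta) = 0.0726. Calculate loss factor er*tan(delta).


Loss = 568 * 0.0726 = 41.237

41.237


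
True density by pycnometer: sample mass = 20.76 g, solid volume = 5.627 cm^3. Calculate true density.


TD = 20.76 / 5.627 = 3.689 g/cm^3

3.689


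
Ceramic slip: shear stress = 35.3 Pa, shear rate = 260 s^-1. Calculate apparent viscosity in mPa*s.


eta = tau/gamma * 1000 = 35.3/260 * 1000 = 135.8 mPa*s

135.8


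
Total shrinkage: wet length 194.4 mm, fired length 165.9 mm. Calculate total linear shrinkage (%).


TS = (194.4 - 165.9) / 194.4 * 100 = 14.66%

14.66


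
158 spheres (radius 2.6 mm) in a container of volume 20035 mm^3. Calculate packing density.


V_sphere = 4/3*pi*2.6^3 = 73.6222 mm^3
Total V = 158*73.6222 = 11632.3076 mm^3
PD = 11632.3076 / 20035 = 0.581

0.581


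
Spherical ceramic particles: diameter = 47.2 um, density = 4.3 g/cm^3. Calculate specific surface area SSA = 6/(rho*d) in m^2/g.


SSA = 6 / (4.3 * 47.2) = 0.03 m^2/g

0.03
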